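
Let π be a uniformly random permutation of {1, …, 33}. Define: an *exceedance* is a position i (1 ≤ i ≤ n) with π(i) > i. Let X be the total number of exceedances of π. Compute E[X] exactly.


Write X = Σ_{i=1}^{33} X_i, where X_i = 1_{π(i) > i}.
For each fixed i, π(i) is uniform over {1, …, 33} (marginal of a uniform permutation), so P[π(i) > i] = (n − i)/n. Summing: Σ_{i=1}^{33} (n − i)/n = (0 + 1 + … + 32)/33 = 33(33 − 1)/(2·33) = (33 − 1)/2.
Hence E[X] = Σ_{i=1}^{33} (33 − i)/33 = 16 ≈ 16.0000.

E[X] = 16 = 16.0000.


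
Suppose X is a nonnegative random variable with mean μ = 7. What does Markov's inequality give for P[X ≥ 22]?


μ = E[X] = 7, a = 22.
Markov: P[X ≥ 22] ≤ μ/a = (7)/22 = 7/22.
Numerically: ≈ 0.318.
(Since a = 22 > μ = 7.000, the bound 7/22 is < 1 and informative.)

P[X ≥ 22] ≤ 7/22 ≈ 0.318.


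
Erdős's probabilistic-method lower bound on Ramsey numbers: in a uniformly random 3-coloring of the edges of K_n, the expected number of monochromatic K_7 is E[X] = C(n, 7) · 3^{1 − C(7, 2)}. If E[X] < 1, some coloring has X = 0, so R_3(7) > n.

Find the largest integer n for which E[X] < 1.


We need C(n, 7) · 3^{1 − 21} < 1, i.e. C(n, 7) < 3^{21 − 1} = 3486784401.
Check values of n near the boundary:
  n = 76: C(76, 7) = 2186189400; 2186189400 < 3486784401? YES
  n = 77: C(77, 7) = 2404808340; 2404808340 < 3486784401? YES
  n = 78: C(78, 7) = 2641902120; 2641902120 < 3486784401? YES
  n = 79: C(79, 7) = 2898753715; 2898753715 < 3486784401? YES
  n = 80: C(80, 7) = 3176716400; 3176716400 < 3486784401? YES
  n = 81: C(81, 7) = 3477216600; 3477216600 < 3486784401? YES
  n = 82: C(82, 7) = 3801756816; 3801756816 < 3486784401? NO
The largest n with C(n, 7) < 3486784401 is n = 81 (where E[X] = 42928600/43046721 ≈ 0.99726). Hence R_3(7) > 81, i.e. R_3(7) ≥ 82.

Largest n = 81; hence R_3(7) > 81.


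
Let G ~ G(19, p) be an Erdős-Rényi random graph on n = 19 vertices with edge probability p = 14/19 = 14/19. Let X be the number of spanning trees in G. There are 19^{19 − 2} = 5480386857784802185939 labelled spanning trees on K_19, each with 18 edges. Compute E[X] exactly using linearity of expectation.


K_19 has 19^{19 − 2} = 5480386857784802185939 labelled spanning trees.
For each such spanning tree H, let X_H = 1 if all 18 edges of H are present in G. Then P[X_H = 1] = p^{18} = (14/19)^{18} = 426878854210636742656/104127350297911241532841.
Summing the indicators: E[X] = Σ_H E[X_H] = 5480386857784802185939 · p^{18} = 5480386857784802185939 · 426878854210636742656/104127350297911241532841 = 426878854210636742656/19.
Numerically: E[X] ≈ 2.25e+19.

E[X] = 5480386857784802185939 · (14/19)^{18} = 426878854210636742656/19 ≈ 2.25e+19.


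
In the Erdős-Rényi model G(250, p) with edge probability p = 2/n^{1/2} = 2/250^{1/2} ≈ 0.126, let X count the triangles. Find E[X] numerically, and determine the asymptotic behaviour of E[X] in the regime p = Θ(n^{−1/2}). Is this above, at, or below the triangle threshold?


Number of potential triangles: C(250, 3) = 2573000.
Each occurs with probability p³ ≈ (0.126)³ ≈ 2.02386e-03.
By linearity: E[X] = C(250, 3)·p³ ≈ 2573000 · 2.02386e-03 ≈ 5207.386.
Since α = 1/2 < 1, p = c/n^{1/2} ≫ 1/n is above the triangle threshold p ~ 1/n. Asymptotically E[X] ~ (c³/6)·n^{3(1−α)} = (2³/6)·n^{1.5} → ∞; triangles are abundant w.h.p.

E[X] ≈ 5207.386; in regime p = Θ(1/n^{1/2}) E[X] diverges (above the triangle threshold p ~ 1/n).


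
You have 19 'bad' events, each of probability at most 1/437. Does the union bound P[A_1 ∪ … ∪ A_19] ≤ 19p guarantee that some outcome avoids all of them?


Union bound: P[∪_{i=1}^{19} A_i] ≤ Σ_i P[A_i] ≤ 19·p = 19·(1/437) = 1/23.
Numerically: 1/23 ≈ 0.043478.
Is 1/23 < 1? YES.
Since P[∪ A_i] ≤ 1/23 < 1, the complement has P[∩ A_i^c] ≥ 1 − 1/23 = 22/23 > 0, so some outcome avoids every A_i.

19·p = 1/23 ≈ 0.043478; existence CERTIFIED by the union bound.


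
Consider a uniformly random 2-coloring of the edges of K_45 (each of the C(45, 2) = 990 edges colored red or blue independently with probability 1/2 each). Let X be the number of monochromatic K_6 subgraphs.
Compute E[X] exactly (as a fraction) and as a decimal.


Let X = Σ_S X_S over the C(45, 6) = 8145060 subsets S of size 6, where X_S = 1 if the K_6 on S is monochromatic.
For a fixed S, the K_6 on S has C(6, 2) = 15 edges. P[all 15 edges red] = (1/2)^15, and likewise for blue, so P[monochromatic] = 2·(1/2)^15 = 2^{1 − 15} = 1/16384.
By linearity: E[X] = C(45, 6) · 2^{1 − 15} = 8145060 · 1/16384 = 2036265/4096.
Numerically: E[X] ≈ 497.135010.

E[X] = C(45,6)·2^(1−C(6,2)) = 2036265/4096 ≈ 497.135010.


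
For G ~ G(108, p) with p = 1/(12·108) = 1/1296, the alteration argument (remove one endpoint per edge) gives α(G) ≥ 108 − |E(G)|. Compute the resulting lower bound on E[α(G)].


E[|E(G)|] = C(108, 2)·p = 5778 · (1/1296) = 107/24.
E[α(G)] ≥ n − E[|E(G)|] = 108 − 107/24 = 2485/24.
Numerically: ≈ 103.542.
(This is only a lower bound; the true E[α(G)] may be larger.)

E[α(G)] ≥ 2485/24 ≈ 103.542.


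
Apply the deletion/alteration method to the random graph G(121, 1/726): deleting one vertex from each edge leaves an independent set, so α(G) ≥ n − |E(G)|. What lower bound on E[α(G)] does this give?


E[|E(G)|] = C(121, 2)·p = 7260 · (1/726) = 10.
E[α(G)] ≥ n − E[|E(G)|] = 121 − 10 = 111.
Numerically: ≈ 111.000000.
(This is only a lower bound; the true E[α(G)] may be larger.)

E[α(G)] ≥ 111 ≈ 111.000000.


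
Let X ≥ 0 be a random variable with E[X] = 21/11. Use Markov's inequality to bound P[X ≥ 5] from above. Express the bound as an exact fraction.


μ = E[X] = 21/11, a = 5.
Markov: P[X ≥ 5] ≤ μ/a = (21/11)/5 = 21/55.
Numerically: ≈ 0.381818.
(Since a = 5 > μ = 1.909091, the bound 21/55 is < 1 and informative.)

P[X ≥ 5] ≤ 21/55 ≈ 0.381818.


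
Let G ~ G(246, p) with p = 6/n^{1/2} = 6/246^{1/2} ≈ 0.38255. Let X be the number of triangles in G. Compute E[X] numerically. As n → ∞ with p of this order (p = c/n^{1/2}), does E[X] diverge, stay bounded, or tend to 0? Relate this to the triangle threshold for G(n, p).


Number of potential triangles: C(246, 3) = 2450980.
Each occurs with probability p³ ≈ (0.38255)³ ≈ 5.5982346e-02.
By linearity: E[X] = C(246, 3)·p³ ≈ 2450980 · 5.5982346e-02 ≈ 137211.60926.
Since α = 1/2 < 1, p = c/n^{1/2} ≫ 1/n is above the triangle threshold p ~ 1/n. Asymptotically E[X] ~ (c³/6)·n^{3(1−α)} = (6³/6)·n^{1.5} → ∞; triangles are abundant w.h.p.

E[X] ≈ 137211.60926; in regime p = Θ(1/n^{1/2}) E[X] diverges (above the triangle threshold p ~ 1/n).


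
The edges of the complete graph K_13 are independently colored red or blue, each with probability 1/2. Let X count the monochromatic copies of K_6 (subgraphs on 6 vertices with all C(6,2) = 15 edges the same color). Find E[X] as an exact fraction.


Let X = Σ_S X_S over the C(13, 6) = 1716 subsets S of size 6, where X_S = 1 if the K_6 on S is monochromatic.
For a fixed S, the K_6 on S has C(6, 2) = 15 edges. P[all 15 edges red] = (1/2)^15, and likewise for blue, so P[monochromatic] = 2·(1/2)^15 = 2^{1 − 15} = 1/16384.
By linearity of expectation: E[X] = C(13, 6) · 2^{1 − 15} = 1716 · 1/16384 = 429/4096.
Numerically: E[X] ≈ 0.1047.

E[X] = C(13,6)·2^(1−C(6,2)) = 429/4096 ≈ 0.1047.


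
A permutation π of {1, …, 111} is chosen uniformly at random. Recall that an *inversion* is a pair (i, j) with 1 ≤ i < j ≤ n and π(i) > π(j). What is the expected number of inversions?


Write X = Σ X_I over the C(111, 2) = 6105 pairs i < j, with X_I the indicator of one inversion.
There are 6105 indicators.
For each fixed pair i < j, the values π(i) and π(j) are two distinct elements of {1, …, 111} in uniformly random order; by symmetry P[π(i) > π(j)] = 1/2.
By linearity: E[X] = 6105 · (1/2) = C(111, 2) · (1/2) = 6105/2 = 6105/2 ≈ 3052.500000.

E[X] = 6105/2 = 3052.500000.


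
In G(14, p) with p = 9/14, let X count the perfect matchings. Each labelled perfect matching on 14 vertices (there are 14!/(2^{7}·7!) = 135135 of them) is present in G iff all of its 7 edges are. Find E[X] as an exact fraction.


K_14 has 14!/(2^{7}·7!) = 135135 labelled perfect matchings.
For each such perfect matching H, let X_H = 1 if all 7 edges of H are present in G. Then P[X_H = 1] = p^{7} = (9/14)^{7} = 4782969/105413504.
By linearity: E[X] = Σ_H E[X_H] = 135135 · p^{7} = 135135 · 4782969/105413504 = 92335216545/15059072.
Numerically: E[X] ≈ 6.13e+03.

E[X] = 135135 · (9/14)^{7} = 92335216545/15059072 ≈ 6.13e+03.


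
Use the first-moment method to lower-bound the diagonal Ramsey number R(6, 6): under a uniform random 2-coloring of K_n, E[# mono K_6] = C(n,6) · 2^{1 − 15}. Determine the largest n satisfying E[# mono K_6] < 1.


We need C(n, 6) · 2^{1 − 15} < 1, i.e. C(n, 6) < 2^{15 − 1} = 16384.
Check values of n near the boundary:
  n = 11: C(11, 6) = 462; 462 < 16384? YES
  n = 12: C(12, 6) = 924; 924 < 16384? YES
  n = 13: C(13, 6) = 1716; 1716 < 16384? YES
  n = 14: C(14, 6) = 3003; 3003 < 16384? YES
  n = 15: C(15, 6) = 5005; 5005 < 16384? YES
  n = 16: C(16, 6) = 8008; 8008 < 16384? YES
  n = 17: C(17, 6) = 12376; 12376 < 16384? YES
  n = 18: C(18, 6) = 18564; 18564 < 16384? NO
The largest n with C(n, 6) < 16384 is n = 17 (where E[X] = 1547/2048 ≈ 0.7554). Hence R(6, 6) > 17, i.e. R(6, 6) ≥ 18.

Largest n = 17; hence R(6, 6) > 17.


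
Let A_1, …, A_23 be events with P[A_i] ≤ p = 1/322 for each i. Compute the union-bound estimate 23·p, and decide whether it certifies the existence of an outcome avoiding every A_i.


Union bound: P[∪_{i=1}^{23} A_i] ≤ Σ_i P[A_i] ≤ 23·p = 23·(1/322) = 1/14.
Numerically: 1/14 ≈ 0.071.
Is 1/14 < 1? YES.
Since P[∪ A_i] ≤ 1/14 < 1, the complement has P[∩ A_i^c] ≥ 1 − 1/14 = 13/14 > 0, so some outcome avoids every A_i.

23·p = 1/14 ≈ 0.071; existence CERTIFIED by the union bound.


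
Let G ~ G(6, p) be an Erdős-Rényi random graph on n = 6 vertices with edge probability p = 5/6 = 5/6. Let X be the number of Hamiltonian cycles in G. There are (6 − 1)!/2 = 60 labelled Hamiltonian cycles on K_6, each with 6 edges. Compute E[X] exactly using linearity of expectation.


K_6 has (6 − 1)!/2 = 60 labelled Hamiltonian cycles.
For each such Hamiltonian cycle H, let X_H = 1 if all 6 edges of H are present in G. Then P[X_H = 1] = p^{6} = (5/6)^{6} = 15625/46656.
Summing the indicators: E[X] = Σ_H E[X_H] = 60 · p^{6} = 60 · 15625/46656 = 78125/3888.
Numerically: E[X] ≈ 20.1.

E[X] = 60 · (5/6)^{6} = 78125/3888 ≈ 20.1.


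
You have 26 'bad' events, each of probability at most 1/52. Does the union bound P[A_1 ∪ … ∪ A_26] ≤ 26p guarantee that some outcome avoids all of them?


Union bound: P[∪_{i=1}^{26} A_i] ≤ Σ_i P[A_i] ≤ 26·p = 26·(1/52) = 1/2.
Numerically: 1/2 ≈ 0.500.
Is 1/2 < 1? YES.
Since P[∪ A_i] ≤ 1/2 < 1, the complement has P[∩ A_i^c] ≥ 1 − 1/2 = 1/2 > 0, so some outcome avoids every A_i.

26·p = 1/2 ≈ 0.500; existence CERTIFIED by the union bound.


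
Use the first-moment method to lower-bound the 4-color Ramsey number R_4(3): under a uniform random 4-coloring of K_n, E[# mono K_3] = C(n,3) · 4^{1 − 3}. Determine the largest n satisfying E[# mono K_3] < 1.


We need C(n, 3) · 4^{1 − 3} < 1, i.e. C(n, 3) < 4^{3 − 1} = 16.
Check values of n near the boundary:
  n = 3: C(3, 3) = 1; 1 < 16? YES
  n = 4: C(4, 3) = 4; 4 < 16? YES
  n = 5: C(5, 3) = 10; 10 < 16? YES
  n = 6: C(6, 3) = 20; 20 < 16? NO
The largest n with C(n, 3) < 16 is n = 5 (where E[X] = 5/8 ≈ 0.62500). Hence R_4(3) > 5, i.e. R_4(3) ≥ 6.

Largest n = 5; hence R_4(3) > 5.


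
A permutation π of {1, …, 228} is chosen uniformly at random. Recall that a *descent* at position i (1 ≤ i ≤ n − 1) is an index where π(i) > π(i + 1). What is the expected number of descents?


Write X = Σ X_I over i = 1, …, 227, with X_I the indicator of one descent.
There are 227 indicators.
For each fixed i, the pair (π(i), π(i+1)) is a uniformly random ordered pair of distinct values from {1, …, 228}; by symmetry P[π(i) > π(i+1)] = 1/2.
By linearity: E[X] = 227 · (1/2) = (228 − 1) · (1/2) = 227/2 ≈ 113.50000.

E[X] = 227/2 = 113.50000.


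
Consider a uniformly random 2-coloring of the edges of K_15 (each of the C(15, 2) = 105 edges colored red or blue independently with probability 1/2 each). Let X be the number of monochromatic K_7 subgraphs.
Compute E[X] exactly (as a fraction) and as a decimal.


Let X = Σ_S X_S over the C(15, 7) = 6435 subsets S of size 7, where X_S = 1 if the K_7 on S is monochromatic.
For a fixed S, the K_7 on S has C(7, 2) = 21 edges. P[all 21 edges red] = (1/2)^21, and likewise for blue, so P[monochromatic] = 2·(1/2)^21 = 2^{1 − 21} = 1/1048576.
By linearity of expectation: E[X] = C(15, 7) · 2^{1 − 21} = 6435 · 1/1048576 = 6435/1048576.
Numerically: E[X] ≈ 0.006.

E[X] = C(15,7)·2^(1−C(7,2)) = 6435/1048576 ≈ 0.006.


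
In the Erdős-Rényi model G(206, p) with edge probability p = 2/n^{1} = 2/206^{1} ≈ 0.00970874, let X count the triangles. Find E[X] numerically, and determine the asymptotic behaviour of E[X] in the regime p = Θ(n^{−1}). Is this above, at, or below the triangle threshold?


Number of potential triangles: C(206, 3) = 1435820.
Each occurs with probability p³ ≈ (0.00970874)³ ≈ 9.15141659e-07.
By linearity: E[X] = C(206, 3)·p³ ≈ 1435820 · 9.15141659e-07 ≈ 1.313979.
Here α = 1, so p = 2/n is exactly at the triangle threshold p ~ 1/n. Asymptotically E[X] → c³/6 = 2³/6 = 4/3 ≈ 1.333333, a bounded constant. In this regime the triangle count is asymptotically Poisson(c³/6).

E[X] ≈ 1.313979; in regime p = Θ(1/n^{1}) E[X] stays bounded (at the triangle threshold p ~ 1/n).


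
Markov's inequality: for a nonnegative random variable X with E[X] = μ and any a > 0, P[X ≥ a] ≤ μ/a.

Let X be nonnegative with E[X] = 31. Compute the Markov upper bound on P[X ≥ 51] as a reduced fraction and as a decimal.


μ = E[X] = 31, a = 51.
Markov: P[X ≥ 51] ≤ μ/a = (31)/51 = 31/51.
Numerically: ≈ 0.608.
(Since a = 51 > μ = 31.000, the bound 31/51 is < 1 and informative.)

P[X ≥ 51] ≤ 31/51 ≈ 0.608.


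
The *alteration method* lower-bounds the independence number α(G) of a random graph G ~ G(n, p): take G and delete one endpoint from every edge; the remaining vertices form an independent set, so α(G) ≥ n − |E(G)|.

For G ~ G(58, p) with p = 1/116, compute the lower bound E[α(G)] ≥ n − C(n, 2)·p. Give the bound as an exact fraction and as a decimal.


E[|E(G)|] = C(58, 2)·p = 1653 · (1/116) = 57/4.
E[α(G)] ≥ n − E[|E(G)|] = 58 − 57/4 = 175/4.
Numerically: ≈ 43.750.
(This is only a lower bound; the true E[α(G)] may be larger.)

E[α(G)] ≥ 175/4 ≈ 43.750.


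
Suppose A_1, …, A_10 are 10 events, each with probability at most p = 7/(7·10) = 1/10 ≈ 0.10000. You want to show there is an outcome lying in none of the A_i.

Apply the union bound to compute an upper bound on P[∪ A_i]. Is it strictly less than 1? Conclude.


Union bound: P[∪_{i=1}^{10} A_i] ≤ Σ_i P[A_i] ≤ 10·p = 10·(1/10) = 1.
Numerically: 1 ≈ 1.00000.
Is 1 < 1? NO.
Since the bound 1 is ≥ 1, the union bound is uninformative here; it does NOT by itself certify existence.

10·p = 1 ≈ 1.00000; existence NOT certified by the union bound.


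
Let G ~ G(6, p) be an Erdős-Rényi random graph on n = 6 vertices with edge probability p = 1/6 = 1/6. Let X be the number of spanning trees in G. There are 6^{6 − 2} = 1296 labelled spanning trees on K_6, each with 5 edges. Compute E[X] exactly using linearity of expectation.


K_6 has 6^{6 − 2} = 1296 labelled spanning trees.
For each such spanning tree H, let X_H = 1 if all 5 edges of H are present in G. Then P[X_H = 1] = p^{5} = (1/6)^{5} = 1/7776.
By linearity: E[X] = Σ_H E[X_H] = 1296 · p^{5} = 1296 · 1/7776 = 1/6.
Numerically: E[X] ≈ 0.1667.

E[X] = 1296 · (1/6)^{5} = 1/6 ≈ 0.1667.


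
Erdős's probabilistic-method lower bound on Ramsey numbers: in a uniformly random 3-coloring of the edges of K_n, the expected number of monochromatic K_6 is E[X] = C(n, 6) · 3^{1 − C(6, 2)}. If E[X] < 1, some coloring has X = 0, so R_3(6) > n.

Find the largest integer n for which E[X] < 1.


We need C(n, 6) · 3^{1 − 15} < 1, i.e. C(n, 6) < 3^{15 − 1} = 4782969.
Check values of n near the boundary:
  n = 35: C(35, 6) = 1623160; 1623160 < 4782969? YES
  n = 36: C(36, 6) = 1947792; 1947792 < 4782969? YES
  n = 37: C(37, 6) = 2324784; 2324784 < 4782969? YES
  n = 38: C(38, 6) = 2760681; 2760681 < 4782969? YES
  n = 39: C(39, 6) = 3262623; 3262623 < 4782969? YES
  n = 40: C(40, 6) = 3838380; 3838380 < 4782969? YES
  n = 41: C(41, 6) = 4496388; 4496388 < 4782969? YES
  n = 42: C(42, 6) = 5245786; 5245786 < 4782969? NO
  n = 43: C(43, 6) = 6096454; 6096454 < 4782969? NO
  n = 44: C(44, 6) = 7059052; 7059052 < 4782969? NO
The largest n with C(n, 6) < 4782969 is n = 41 (where E[X] = 1498796/1594323 ≈ 0.9401). Hence R_3(6) > 41, i.e. R_3(6) ≥ 42.

Largest n = 41; hence R_3(6) > 41.


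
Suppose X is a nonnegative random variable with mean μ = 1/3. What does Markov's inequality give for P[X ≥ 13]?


μ = E[X] = 1/3, a = 13.
Markov: P[X ≥ 13] ≤ μ/a = (1/3)/13 = 1/39.
Numerically: ≈ 0.026.
(Since a = 13 > μ = 0.333, the bound 1/39 is < 1 and informative.)

P[X ≥ 13] ≤ 1/39 ≈ 0.026.


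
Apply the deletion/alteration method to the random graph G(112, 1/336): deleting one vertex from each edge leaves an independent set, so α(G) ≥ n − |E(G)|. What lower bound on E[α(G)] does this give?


E[|E(G)|] = C(112, 2)·p = 6216 · (1/336) = 37/2.
E[α(G)] ≥ n − E[|E(G)|] = 112 − 37/2 = 187/2.
Numerically: ≈ 93.500.
(This is only a lower bound; the true E[α(G)] may be larger.)

E[α(G)] ≥ 187/2 ≈ 93.500.


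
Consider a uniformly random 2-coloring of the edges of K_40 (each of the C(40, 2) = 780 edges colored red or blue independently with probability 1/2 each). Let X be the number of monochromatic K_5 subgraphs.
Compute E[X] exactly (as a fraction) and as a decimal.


Let X = Σ_S X_S over the C(40, 5) = 658008 subsets S of size 5, where X_S = 1 if the K_5 on S is monochromatic.
For a fixed S, the K_5 on S has C(5, 2) = 10 edges. P[all 10 edges red] = (1/2)^10, and likewise for blue, so P[monochromatic] = 2·(1/2)^10 = 2^{1 − 10} = 1/512.
By linearity: E[X] = C(40, 5) · 2^{1 − 10} = 658008 · 1/512 = 82251/64.
Numerically: E[X] ≈ 1285.172.

E[X] = C(40,5)·2^(1−C(5,2)) = 82251/64 ≈ 1285.172.


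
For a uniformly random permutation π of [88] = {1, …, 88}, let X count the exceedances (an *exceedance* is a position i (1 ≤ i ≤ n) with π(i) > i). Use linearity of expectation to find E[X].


Write X = Σ_{i=1}^{88} X_i, where X_i = 1_{π(i) > i}.
For each fixed i, π(i) is uniform over {1, …, 88} (marginal of a uniform permutation), so P[π(i) > i] = (n − i)/n. Summing: Σ_{i=1}^{88} (n − i)/n = (0 + 1 + … + 87)/88 = 88(88 − 1)/(2·88) = (88 − 1)/2.
Hence E[X] = Σ_{i=1}^{88} (88 − i)/88 = 87/2 ≈ 43.50000.

E[X] = 87/2 = 43.50000.


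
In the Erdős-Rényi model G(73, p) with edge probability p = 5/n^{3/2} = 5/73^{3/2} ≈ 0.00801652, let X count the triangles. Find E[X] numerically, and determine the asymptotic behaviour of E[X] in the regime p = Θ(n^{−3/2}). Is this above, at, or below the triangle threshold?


Number of potential triangles: C(73, 3) = 62196.
Each occurs with probability p³ ≈ (0.00801652)³ ≈ 5.15177803e-07.
By linearity: E[X] = C(73, 3)·p³ ≈ 62196 · 5.15177803e-07 ≈ 0.032042.
Since α = 3/2 > 1, p = c/n^{3/2} = o(1/n) is below the triangle threshold p ~ 1/n. Asymptotically E[X] ~ (c³/6)·n^{3(1−α)} = (5³/6)·n^{-1.5} → 0, so by Markov's inequality G has no triangles w.h.p.

E[X] ≈ 0.032042; in regime p = Θ(1/n^{3/2}) E[X] tends to 0 (below the triangle threshold p ~ 1/n).


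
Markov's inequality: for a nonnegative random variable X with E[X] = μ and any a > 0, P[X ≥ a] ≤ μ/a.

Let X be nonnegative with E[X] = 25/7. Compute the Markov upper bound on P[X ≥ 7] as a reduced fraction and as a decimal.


μ = E[X] = 25/7, a = 7.
Markov: P[X ≥ 7] ≤ μ/a = (25/7)/7 = 25/49.
Numerically: ≈ 0.51020.
(Since a = 7 > μ = 3.57143, the bound 25/49 is < 1 and informative.)

P[X ≥ 7] ≤ 25/49 ≈ 0.51020.


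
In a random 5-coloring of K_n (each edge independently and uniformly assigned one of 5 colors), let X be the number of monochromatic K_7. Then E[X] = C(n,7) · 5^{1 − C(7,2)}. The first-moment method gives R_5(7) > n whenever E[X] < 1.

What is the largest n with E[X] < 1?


We need C(n, 7) · 5^{1 − 21} < 1, i.e. C(n, 7) < 5^{21 − 1} = 95367431640625.
Check values of n near the boundary:
  n = 334: C(334, 7) = 86359460961576; 86359460961576 < 95367431640625? YES
  n = 335: C(335, 7) = 88202498238195; 88202498238195 < 95367431640625? YES
  n = 336: C(336, 7) = 90079147136880; 90079147136880 < 95367431640625? YES
  n = 337: C(337, 7) = 91989916924632; 91989916924632 < 95367431640625? YES
  n = 338: C(338, 7) = 93935323022736; 93935323022736 < 95367431640625? YES
  n = 339: C(339, 7) = 95915887062372; 95915887062372 < 95367431640625? NO
  n = 340: C(340, 7) = 97932136940560; 97932136940560 < 95367431640625? NO
  n = 341: C(341, 7) = 99984606876440; 99984606876440 < 95367431640625? NO
The largest n with C(n, 7) < 95367431640625 is n = 338 (where E[X] = 93935323022736/95367431640625 ≈ 0.9850). Hence R_5(7) > 338, i.e. R_5(7) ≥ 339.

Largest n = 338; hence R_5(7) > 338.


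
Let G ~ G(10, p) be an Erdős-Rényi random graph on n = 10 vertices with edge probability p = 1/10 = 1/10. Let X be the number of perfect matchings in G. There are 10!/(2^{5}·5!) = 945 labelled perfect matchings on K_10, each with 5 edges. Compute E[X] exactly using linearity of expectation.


K_10 has 10!/(2^{5}·5!) = 945 labelled perfect matchings.
For each such perfect matching H, let X_H = 1 if all 5 edges of H are present in G. Then P[X_H = 1] = p^{5} = (1/10)^{5} = 1/100000.
Summing the indicators: E[X] = Σ_H E[X_H] = 945 · p^{5} = 945 · 1/100000 = 189/20000.
Numerically: E[X] ≈ 0.00945.

E[X] = 945 · (1/10)^{5} = 189/20000 ≈ 0.00945.


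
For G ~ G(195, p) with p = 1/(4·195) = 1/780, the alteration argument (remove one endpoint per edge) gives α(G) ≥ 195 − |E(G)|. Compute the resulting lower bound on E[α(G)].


E[|E(G)|] = C(195, 2)·p = 18915 · (1/780) = 97/4.
E[α(G)] ≥ n − E[|E(G)|] = 195 − 97/4 = 683/4.
Numerically: ≈ 170.750.
(This is only a lower bound; the true E[α(G)] may be larger.)

E[α(G)] ≥ 683/4 ≈ 170.750.


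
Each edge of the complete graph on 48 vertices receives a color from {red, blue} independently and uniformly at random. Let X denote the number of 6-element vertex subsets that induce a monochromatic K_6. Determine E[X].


Let X = Σ_S X_S over the C(48, 6) = 12271512 subsets S of size 6, where X_S = 1 if the K_6 on S is monochromatic.
For a fixed S, the K_6 on S has C(6, 2) = 15 edges. P[all 15 edges red] = (1/2)^15, and likewise for blue, so P[monochromatic] = 2·(1/2)^15 = 2^{1 − 15} = 1/16384.
By linearity: E[X] = C(48, 6) · 2^{1 − 15} = 12271512 · 1/16384 = 1533939/2048.
Numerically: E[X] ≈ 748.994.

E[X] = C(48,6)·2^(1−C(6,2)) = 1533939/2048 ≈ 748.994.


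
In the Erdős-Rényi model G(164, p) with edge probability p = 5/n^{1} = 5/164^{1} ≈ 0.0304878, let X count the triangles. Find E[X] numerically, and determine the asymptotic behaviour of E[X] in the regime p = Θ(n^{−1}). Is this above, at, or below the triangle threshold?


Number of potential triangles: C(164, 3) = 721764.
Each occurs with probability p³ ≈ (0.0304878)³ ≈ 2.83386051e-05.
By linearity: E[X] = C(164, 3)·p³ ≈ 721764 · 2.83386051e-05 ≈ 20.453785.
Here α = 1, so p = 5/n is exactly at the triangle threshold p ~ 1/n. Asymptotically E[X] → c³/6 = 5³/6 = 125/6 ≈ 20.833333, a bounded constant. In this regime the triangle count is asymptotically Poisson(c³/6).

E[X] ≈ 20.453785; in regime p = Θ(1/n^{1}) E[X] stays bounded (at the triangle threshold p ~ 1/n).


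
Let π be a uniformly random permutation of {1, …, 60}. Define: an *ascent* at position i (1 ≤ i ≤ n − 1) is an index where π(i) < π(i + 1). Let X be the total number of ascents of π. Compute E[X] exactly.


Write X = Σ X_I over i = 1, …, 59, with X_I the indicator of one ascent.
There are 59 indicators.
For each fixed i, the pair (π(i), π(i+1)) is a uniformly random ordered pair of distinct values from {1, …, 60}; by symmetry P[π(i) < π(i+1)] = 1/2.
By linearity: E[X] = 59 · (1/2) = (60 − 1) · (1/2) = 59/2 ≈ 29.5000.

E[X] = 59/2 = 29.5000.


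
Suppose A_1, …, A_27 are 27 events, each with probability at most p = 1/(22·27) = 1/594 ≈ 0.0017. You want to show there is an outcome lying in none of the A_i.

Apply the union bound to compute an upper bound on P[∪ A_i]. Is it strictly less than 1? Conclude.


Union bound: P[∪_{i=1}^{27} A_i] ≤ Σ_i P[A_i] ≤ 27·p = 27·(1/594) = 1/22.
Numerically: 1/22 ≈ 0.0455.
Is 1/22 < 1? YES.
Since P[∪ A_i] ≤ 1/22 < 1, the complement has P[∩ A_i^c] ≥ 1 − 1/22 = 21/22 > 0, so some outcome avoids every A_i.

27·p = 1/22 ≈ 0.0455; existence CERTIFIED by the union bound.


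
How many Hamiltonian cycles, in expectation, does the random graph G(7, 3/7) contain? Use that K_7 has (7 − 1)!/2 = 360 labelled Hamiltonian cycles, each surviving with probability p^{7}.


K_7 has (7 − 1)!/2 = 360 labelled Hamiltonian cycles.
For each such Hamiltonian cycle H, let X_H = 1 if all 7 edges of H are present in G. Then P[X_H = 1] = p^{7} = (3/7)^{7} = 2187/823543.
By linearity of expectation: E[X] = Σ_H E[X_H] = 360 · p^{7} = 360 · 2187/823543 = 787320/823543.
Numerically: E[X] ≈ 0.95602.

E[X] = 360 · (3/7)^{7} = 787320/823543 ≈ 0.95602.


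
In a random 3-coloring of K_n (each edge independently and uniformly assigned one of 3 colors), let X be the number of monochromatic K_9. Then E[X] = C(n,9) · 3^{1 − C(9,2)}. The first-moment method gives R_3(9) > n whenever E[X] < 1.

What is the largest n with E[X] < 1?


We need C(n, 9) · 3^{1 − 36} < 1, i.e. C(n, 9) < 3^{36 − 1} = 50031545098999707.
Check values of n near the boundary:
  n = 298: C(298, 9) = 45207677551849890; 45207677551849890 < 50031545098999707? YES
  n = 299: C(299, 9) = 46610674441390059; 46610674441390059 < 50031545098999707? YES
  n = 300: C(300, 9) = 48052241692154700; 48052241692154700 < 50031545098999707? YES
  n = 301: C(301, 9) = 49533303936090975; 49533303936090975 < 50031545098999707? YES
  n = 302: C(302, 9) = 51054804739588650; 51054804739588650 < 50031545098999707? NO
  n = 303: C(303, 9) = 52617706925494425; 52617706925494425 < 50031545098999707? NO
  n = 304: C(304, 9) = 54222992899492560; 54222992899492560 < 50031545098999707? NO
The largest n with C(n, 9) < 50031545098999707 is n = 301 (where E[X] = 16511101312030325/16677181699666569 ≈ 0.990041). Hence R_3(9) > 301, i.e. R_3(9) ≥ 302.

Largest n = 301; hence R_3(9) > 301.


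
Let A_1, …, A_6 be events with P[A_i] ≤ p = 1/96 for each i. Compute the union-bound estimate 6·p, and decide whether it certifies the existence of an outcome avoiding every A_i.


Union bound: P[∪_{i=1}^{6} A_i] ≤ Σ_i P[A_i] ≤ 6·p = 6·(1/96) = 1/16.
Numerically: 1/16 ≈ 0.062500.
Is 1/16 < 1? YES.
Since P[∪ A_i] ≤ 1/16 < 1, the complement has P[∩ A_i^c] ≥ 1 − 1/16 = 15/16 > 0, so some outcome avoids every A_i.

6·p = 1/16 ≈ 0.062500; existence CERTIFIED by the union bound.


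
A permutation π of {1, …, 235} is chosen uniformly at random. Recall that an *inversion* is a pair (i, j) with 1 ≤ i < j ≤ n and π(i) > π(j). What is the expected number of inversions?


Write X = Σ X_I over the C(235, 2) = 27495 pairs i < j, with X_I the indicator of one inversion.
There are 27495 indicators.
For each fixed pair i < j, the values π(i) and π(j) are two distinct elements of {1, …, 235} in uniformly random order; by symmetry P[π(i) > π(j)] = 1/2.
By linearity: E[X] = 27495 · (1/2) = C(235, 2) · (1/2) = 27495/2 = 27495/2 ≈ 13747.50000.

E[X] = 27495/2 = 13747.50000.


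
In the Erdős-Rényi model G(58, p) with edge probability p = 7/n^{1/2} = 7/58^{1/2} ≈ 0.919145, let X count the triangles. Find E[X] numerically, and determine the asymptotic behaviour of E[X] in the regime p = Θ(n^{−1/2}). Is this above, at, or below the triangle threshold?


Number of potential triangles: C(58, 3) = 30856.
Each occurs with probability p³ ≈ (0.919145)³ ≈ 7.76519077e-01.
By linearity: E[X] = C(58, 3)·p³ ≈ 30856 · 7.76519077e-01 ≈ 23960.272643.
Since α = 1/2 < 1, p = c/n^{1/2} ≫ 1/n is above the triangle threshold p ~ 1/n. Asymptotically E[X] ~ (c³/6)·n^{3(1−α)} = (7³/6)·n^{1.5} → ∞; triangles are abundant w.h.p.

E[X] ≈ 23960.272643; in regime p = Θ(1/n^{1/2}) E[X] diverges (above the triangle threshold p ~ 1/n).


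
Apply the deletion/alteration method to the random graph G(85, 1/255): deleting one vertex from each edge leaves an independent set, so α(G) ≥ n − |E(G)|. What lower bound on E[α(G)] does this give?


E[|E(G)|] = C(85, 2)·p = 3570 · (1/255) = 14.
E[α(G)] ≥ n − E[|E(G)|] = 85 − 14 = 71.
Numerically: ≈ 71.0000.
(This is only a lower bound; the true E[α(G)] may be larger.)

E[α(G)] ≥ 71 ≈ 71.0000.


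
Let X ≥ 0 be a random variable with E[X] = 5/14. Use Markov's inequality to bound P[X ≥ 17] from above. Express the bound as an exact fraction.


μ = E[X] = 5/14, a = 17.
Markov: P[X ≥ 17] ≤ μ/a = (5/14)/17 = 5/238.
Numerically: ≈ 0.021008.
(Since a = 17 > μ = 0.357143, the bound 5/238 is < 1 and informative.)

P[X ≥ 17] ≤ 5/238 ≈ 0.021008.


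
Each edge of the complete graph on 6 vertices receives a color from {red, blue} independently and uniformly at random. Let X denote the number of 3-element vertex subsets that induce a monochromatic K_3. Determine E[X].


Let X = Σ_S X_S over the C(6, 3) = 20 subsets S of size 3, where X_S = 1 if the K_3 on S is monochromatic.
For a fixed S, the K_3 on S has C(3, 2) = 3 edges. P[all 3 edges red] = (1/2)^3, and likewise for blue, so P[monochromatic] = 2·(1/2)^3 = 2^{1 − 3} = 1/4.
By linearity of expectation: E[X] = C(6, 3) · 2^{1 − 3} = 20 · 1/4 = 5.
Numerically: E[X] ≈ 5.00000.

E[X] = C(6,3)·2^(1−C(3,2)) = 5 ≈ 5.00000.


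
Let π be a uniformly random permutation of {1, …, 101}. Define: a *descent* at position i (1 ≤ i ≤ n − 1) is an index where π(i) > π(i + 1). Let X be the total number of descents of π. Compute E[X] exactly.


Write X = Σ X_I over i = 1, …, 100, with X_I the indicator of one descent.
There are 100 indicators.
For each fixed i, the pair (π(i), π(i+1)) is a uniformly random ordered pair of distinct values from {1, …, 101}; by symmetry P[π(i) > π(i+1)] = 1/2.
By linearity: E[X] = 100 · (1/2) = (101 − 1) · (1/2) = 50 ≈ 50.000.

E[X] = 50 = 50.000.


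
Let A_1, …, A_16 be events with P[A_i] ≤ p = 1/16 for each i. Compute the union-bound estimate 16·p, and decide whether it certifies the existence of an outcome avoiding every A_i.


Union bound: P[∪_{i=1}^{16} A_i] ≤ Σ_i P[A_i] ≤ 16·p = 16·(1/16) = 1.
Numerically: 1 ≈ 1.00000.
Is 1 < 1? NO.
Since the bound 1 is ≥ 1, the union bound is uninformative here; it does NOT by itself certify existence.

16·p = 1 ≈ 1.00000; existence NOT certified by the union bound.


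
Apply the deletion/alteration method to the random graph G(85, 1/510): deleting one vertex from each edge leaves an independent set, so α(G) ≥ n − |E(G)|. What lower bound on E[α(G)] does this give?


E[|E(G)|] = C(85, 2)·p = 3570 · (1/510) = 7.
E[α(G)] ≥ n − E[|E(G)|] = 85 − 7 = 78.
Numerically: ≈ 78.0000.
(This is only a lower bound; the true E[α(G)] may be larger.)

E[α(G)] ≥ 78 ≈ 78.0000.


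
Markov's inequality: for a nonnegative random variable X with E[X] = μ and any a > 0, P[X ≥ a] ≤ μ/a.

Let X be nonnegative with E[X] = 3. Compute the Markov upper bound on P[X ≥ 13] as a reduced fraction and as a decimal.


μ = E[X] = 3, a = 13.
Markov: P[X ≥ 13] ≤ μ/a = (3)/13 = 3/13.
Numerically: ≈ 0.2308.
(Since a = 13 > μ = 3.0000, the bound 3/13 is < 1 and informative.)

P[X ≥ 13] ≤ 3/13 ≈ 0.2308.


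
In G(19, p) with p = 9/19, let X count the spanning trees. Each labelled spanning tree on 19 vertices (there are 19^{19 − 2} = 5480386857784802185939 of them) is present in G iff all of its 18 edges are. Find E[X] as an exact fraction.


K_19 has 19^{19 − 2} = 5480386857784802185939 labelled spanning trees.
For each such spanning tree H, let X_H = 1 if all 18 edges of H are present in G. Then P[X_H = 1] = p^{18} = (9/19)^{18} = 150094635296999121/104127350297911241532841.
By linearity: E[X] = Σ_H E[X_H] = 5480386857784802185939 · p^{18} = 5480386857784802185939 · 150094635296999121/104127350297911241532841 = 150094635296999121/19.
Numerically: E[X] ≈ 7.89972e+15.

E[X] = 5480386857784802185939 · (9/19)^{18} = 150094635296999121/19 ≈ 7.89972e+15.


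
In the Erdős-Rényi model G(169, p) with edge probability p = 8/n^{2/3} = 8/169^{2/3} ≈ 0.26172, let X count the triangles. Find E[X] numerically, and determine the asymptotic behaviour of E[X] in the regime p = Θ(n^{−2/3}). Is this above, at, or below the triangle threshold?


Number of potential triangles: C(169, 3) = 790244.
Each occurs with probability p³ ≈ (0.26172)³ ≈ 1.7926543e-02.
By linearity: E[X] = C(169, 3)·p³ ≈ 790244 · 1.7926543e-02 ≈ 14166.34320.
Since α = 2/3 < 1, p = c/n^{2/3} ≫ 1/n is above the triangle threshold p ~ 1/n. Asymptotically E[X] ~ (c³/6)·n^{3(1−α)} = (8³/6)·n^{1} → ∞; triangles are abundant w.h.p.

E[X] ≈ 14166.34320; in regime p = Θ(1/n^{2/3}) E[X] diverges (above the triangle threshold p ~ 1/n).


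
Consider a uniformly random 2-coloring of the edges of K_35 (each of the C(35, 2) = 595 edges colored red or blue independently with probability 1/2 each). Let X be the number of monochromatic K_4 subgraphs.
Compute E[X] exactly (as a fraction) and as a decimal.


Let X = Σ_S X_S over the C(35, 4) = 52360 subsets S of size 4, where X_S = 1 if the K_4 on S is monochromatic.
For a fixed S, the K_4 on S has C(4, 2) = 6 edges. P[all 6 edges red] = (1/2)^6, and likewise for blue, so P[monochromatic] = 2·(1/2)^6 = 2^{1 − 6} = 1/32.
Summing: E[X] = C(35, 4) · 2^{1 − 6} = 52360 · 1/32 = 6545/4.
Numerically: E[X] ≈ 1636.25000.

E[X] = C(35,4)·2^(1−C(4,2)) = 6545/4 ≈ 1636.25000.


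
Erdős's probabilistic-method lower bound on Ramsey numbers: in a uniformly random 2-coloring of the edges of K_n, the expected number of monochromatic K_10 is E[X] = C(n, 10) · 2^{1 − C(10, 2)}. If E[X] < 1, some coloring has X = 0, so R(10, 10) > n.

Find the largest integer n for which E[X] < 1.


We need C(n, 10) · 2^{1 − 45} < 1, i.e. C(n, 10) < 2^{45 − 1} = 17592186044416.
Check values of n near the boundary:
  n = 98: C(98, 10) = 14005614014756; 14005614014756 < 17592186044416? YES
  n = 99: C(99, 10) = 15579278510796; 15579278510796 < 17592186044416? YES
  n = 100: C(100, 10) = 17310309456440; 17310309456440 < 17592186044416? YES
  n = 101: C(101, 10) = 19212541264840; 19212541264840 < 17592186044416? NO
  n = 102: C(102, 10) = 21300860967540; 21300860967540 < 17592186044416? NO
  n = 103: C(103, 10) = 23591276125340; 23591276125340 < 17592186044416? NO
The largest n with C(n, 10) < 17592186044416 is n = 100 (where E[X] = 2163788682055/2199023255552 ≈ 0.9839772). Hence R(10, 10) > 100, i.e. R(10, 10) ≥ 101.

Largest n = 100; hence R(10, 10) > 100.


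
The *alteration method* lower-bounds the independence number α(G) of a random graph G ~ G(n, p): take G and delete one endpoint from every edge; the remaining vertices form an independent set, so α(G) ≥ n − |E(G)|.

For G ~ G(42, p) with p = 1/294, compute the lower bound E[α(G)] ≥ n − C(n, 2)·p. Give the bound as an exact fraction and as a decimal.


E[|E(G)|] = C(42, 2)·p = 861 · (1/294) = 41/14.
E[α(G)] ≥ n − E[|E(G)|] = 42 − 41/14 = 547/14.
Numerically: ≈ 39.07143.
(This is only a lower bound; the true E[α(G)] may be larger.)

E[α(G)] ≥ 547/14 ≈ 39.07143.


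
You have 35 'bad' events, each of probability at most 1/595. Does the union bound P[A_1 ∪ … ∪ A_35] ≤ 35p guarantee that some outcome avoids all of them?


Union bound: P[∪_{i=1}^{35} A_i] ≤ Σ_i P[A_i] ≤ 35·p = 35·(1/595) = 1/17.
Numerically: 1/17 ≈ 0.059.
Is 1/17 < 1? YES.
Since P[∪ A_i] ≤ 1/17 < 1, the complement has P[∩ A_i^c] ≥ 1 − 1/17 = 16/17 > 0, so some outcome avoids every A_i.

35·p = 1/17 ≈ 0.059; existence CERTIFIED by the union bound.


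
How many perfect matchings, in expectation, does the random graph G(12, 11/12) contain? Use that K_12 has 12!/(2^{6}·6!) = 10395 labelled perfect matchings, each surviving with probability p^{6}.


K_12 has 12!/(2^{6}·6!) = 10395 labelled perfect matchings.
For each such perfect matching H, let X_H = 1 if all 6 edges of H are present in G. Then P[X_H = 1] = p^{6} = (11/12)^{6} = 1771561/2985984.
Summing the indicators: E[X] = Σ_H E[X_H] = 10395 · p^{6} = 10395 · 1771561/2985984 = 682050985/110592.
Numerically: E[X] ≈ 6.17e+03.

E[X] = 10395 · (11/12)^{6} = 682050985/110592 ≈ 6.17e+03.


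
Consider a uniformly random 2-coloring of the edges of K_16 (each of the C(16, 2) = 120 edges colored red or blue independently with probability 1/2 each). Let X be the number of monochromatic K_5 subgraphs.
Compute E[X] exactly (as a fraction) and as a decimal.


Let X = Σ_S X_S over the C(16, 5) = 4368 subsets S of size 5, where X_S = 1 if the K_5 on S is monochromatic.
For a fixed S, the K_5 on S has C(5, 2) = 10 edges. P[all 10 edges red] = (1/2)^10, and likewise for blue, so P[monochromatic] = 2·(1/2)^10 = 2^{1 − 10} = 1/512.
By linearity of expectation: E[X] = C(16, 5) · 2^{1 − 10} = 4368 · 1/512 = 273/32.
Numerically: E[X] ≈ 8.5312.

E[X] = C(16,5)·2^(1−C(5,2)) = 273/32 ≈ 8.5312.


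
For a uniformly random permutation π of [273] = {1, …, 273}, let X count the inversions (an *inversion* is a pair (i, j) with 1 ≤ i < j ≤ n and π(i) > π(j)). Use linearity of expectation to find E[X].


Write X = Σ X_I over the C(273, 2) = 37128 pairs i < j, with X_I the indicator of one inversion.
There are 37128 indicators.
For each fixed pair i < j, the values π(i) and π(j) are two distinct elements of {1, …, 273} in uniformly random order; by symmetry P[π(i) > π(j)] = 1/2.
By linearity: E[X] = 37128 · (1/2) = C(273, 2) · (1/2) = 37128/2 = 18564 ≈ 18564.00000.

E[X] = 18564 = 18564.00000.


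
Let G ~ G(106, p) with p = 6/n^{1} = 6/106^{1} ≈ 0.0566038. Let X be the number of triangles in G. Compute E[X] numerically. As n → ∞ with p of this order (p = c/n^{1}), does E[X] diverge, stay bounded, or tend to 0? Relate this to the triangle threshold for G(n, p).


Number of potential triangles: C(106, 3) = 192920.
Each occurs with probability p³ ≈ (0.0566038)³ ≈ 1.81357765e-04.
By linearity: E[X] = C(106, 3)·p³ ≈ 192920 · 1.81357765e-04 ≈ 34.987540.
Here α = 1, so p = 6/n is exactly at the triangle threshold p ~ 1/n. Asymptotically E[X] → c³/6 = 6³/6 = 36 ≈ 36.000000, a bounded constant. In this regime the triangle count is asymptotically Poisson(c³/6).

E[X] ≈ 34.987540; in regime p = Θ(1/n^{1}) E[X] stays bounded (at the triangle threshold p ~ 1/n).


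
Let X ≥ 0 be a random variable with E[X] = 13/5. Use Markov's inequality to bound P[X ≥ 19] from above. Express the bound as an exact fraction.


μ = E[X] = 13/5, a = 19.
Markov: P[X ≥ 19] ≤ μ/a = (13/5)/19 = 13/95.
Numerically: ≈ 0.137.
(Since a = 19 > μ = 2.600, the bound 13/95 is < 1 and informative.)

P[X ≥ 19] ≤ 13/95 ≈ 0.137.


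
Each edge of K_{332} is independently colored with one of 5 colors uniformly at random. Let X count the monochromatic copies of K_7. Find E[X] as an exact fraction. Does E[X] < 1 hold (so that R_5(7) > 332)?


E[X] = C(332, 7) · 5^{1 − 21} = 82772214646616 · 5^{−20} = 82772214646616/95367431640625.
As a reduced fraction: E[X] = 82772214646616/95367431640625 ≈ 0.868.
Is E[X] < 1? YES.
Since E[X] < 1, there exists a 5-coloring of K_{332} with no monochromatic K_7; hence R_5(7) > 332.

E[X] = 82772214646616/95367431640625 ≈ 0.868; E[X] < 1, so R_5(7) > 332.
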